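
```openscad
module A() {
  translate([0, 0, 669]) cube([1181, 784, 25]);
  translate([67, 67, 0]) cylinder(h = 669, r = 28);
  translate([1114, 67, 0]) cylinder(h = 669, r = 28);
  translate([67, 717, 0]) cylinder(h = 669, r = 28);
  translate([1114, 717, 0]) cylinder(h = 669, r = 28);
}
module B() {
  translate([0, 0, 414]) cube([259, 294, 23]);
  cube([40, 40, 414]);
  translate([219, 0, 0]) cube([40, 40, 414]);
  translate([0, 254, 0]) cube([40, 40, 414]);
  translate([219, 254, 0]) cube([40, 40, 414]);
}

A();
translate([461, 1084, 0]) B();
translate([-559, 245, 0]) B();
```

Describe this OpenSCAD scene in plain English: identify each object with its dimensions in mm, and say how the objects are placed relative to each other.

A is a table with a 1181×784 mm rectangular top, 25 mm thick, top surface at z = 694 mm, supported by four round legs of 56 mm diameter, each leg's bounding box inset 39 mm from the nearest pair of top edges, running from the floor.

B is a four-legged stool. The seat is 259×294 mm, 23 mm thick, top at z = 437 mm. It stands on four square legs, each 40×40 mm in cross-section, from z = 0 to the seat underside, each flush with a corner of the seat.

Two stools sit around the table at the +y, −x sides.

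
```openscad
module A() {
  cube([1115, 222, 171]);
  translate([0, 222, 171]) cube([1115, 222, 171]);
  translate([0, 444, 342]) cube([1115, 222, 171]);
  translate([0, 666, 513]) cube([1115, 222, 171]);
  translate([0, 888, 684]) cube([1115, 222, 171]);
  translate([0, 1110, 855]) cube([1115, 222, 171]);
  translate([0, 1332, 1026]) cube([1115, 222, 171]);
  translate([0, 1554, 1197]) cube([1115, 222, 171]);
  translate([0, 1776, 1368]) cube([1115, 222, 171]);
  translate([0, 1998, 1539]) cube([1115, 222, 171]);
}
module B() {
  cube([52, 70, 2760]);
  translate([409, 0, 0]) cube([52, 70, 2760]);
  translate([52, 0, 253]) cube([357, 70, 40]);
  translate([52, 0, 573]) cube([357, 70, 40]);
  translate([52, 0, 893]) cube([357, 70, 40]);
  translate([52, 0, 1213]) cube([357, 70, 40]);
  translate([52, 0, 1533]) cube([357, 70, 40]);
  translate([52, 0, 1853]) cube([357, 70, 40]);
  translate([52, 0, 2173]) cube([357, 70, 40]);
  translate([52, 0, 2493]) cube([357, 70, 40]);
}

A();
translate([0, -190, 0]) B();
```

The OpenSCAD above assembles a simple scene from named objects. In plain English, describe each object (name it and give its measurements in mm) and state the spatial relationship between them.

A is a run of 10 identical solid stair steps. Each tread is 1115×222 mm and each step block is 171 mm high. Step 1 rests on the floor; step k is offset from step 1 by (k−1)×222 mm in y and (k−1)×171 mm in z.

B is a wooden ladder with two side rails of 52×70 mm section and 2760 mm height, set 461 mm apart overall. Between them run 8 rectangular rungs (70 mm deep, 40 mm thick), front faces flush with the rails' −y face. The bottom of the first rung is 253 mm above the floor and each subsequent rung is 320 mm higher than the one below.

The ladder is on the floor beside the staircase on its −y side.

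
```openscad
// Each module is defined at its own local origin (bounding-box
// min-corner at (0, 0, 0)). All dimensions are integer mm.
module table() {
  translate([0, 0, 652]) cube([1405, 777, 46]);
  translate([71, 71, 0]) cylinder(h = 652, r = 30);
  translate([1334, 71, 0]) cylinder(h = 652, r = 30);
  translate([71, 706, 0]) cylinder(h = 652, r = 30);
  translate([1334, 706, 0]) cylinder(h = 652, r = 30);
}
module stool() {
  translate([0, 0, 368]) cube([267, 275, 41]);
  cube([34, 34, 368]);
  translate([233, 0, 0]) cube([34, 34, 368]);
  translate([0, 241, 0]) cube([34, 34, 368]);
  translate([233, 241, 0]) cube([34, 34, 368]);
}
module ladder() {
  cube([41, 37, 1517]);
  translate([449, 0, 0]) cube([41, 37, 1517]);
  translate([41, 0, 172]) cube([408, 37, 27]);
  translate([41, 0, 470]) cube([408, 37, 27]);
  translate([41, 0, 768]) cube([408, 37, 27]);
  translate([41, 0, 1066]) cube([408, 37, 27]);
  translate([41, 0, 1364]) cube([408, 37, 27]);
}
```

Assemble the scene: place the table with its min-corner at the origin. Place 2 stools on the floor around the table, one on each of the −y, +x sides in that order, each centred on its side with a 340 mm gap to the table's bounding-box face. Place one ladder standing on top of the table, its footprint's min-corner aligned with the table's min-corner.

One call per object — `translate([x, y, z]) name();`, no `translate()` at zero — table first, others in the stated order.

table();
translate([569, -615, 0]) stool();
translate([1745, 251, 0]) stool();
translate([0, 0, 698]) ladder();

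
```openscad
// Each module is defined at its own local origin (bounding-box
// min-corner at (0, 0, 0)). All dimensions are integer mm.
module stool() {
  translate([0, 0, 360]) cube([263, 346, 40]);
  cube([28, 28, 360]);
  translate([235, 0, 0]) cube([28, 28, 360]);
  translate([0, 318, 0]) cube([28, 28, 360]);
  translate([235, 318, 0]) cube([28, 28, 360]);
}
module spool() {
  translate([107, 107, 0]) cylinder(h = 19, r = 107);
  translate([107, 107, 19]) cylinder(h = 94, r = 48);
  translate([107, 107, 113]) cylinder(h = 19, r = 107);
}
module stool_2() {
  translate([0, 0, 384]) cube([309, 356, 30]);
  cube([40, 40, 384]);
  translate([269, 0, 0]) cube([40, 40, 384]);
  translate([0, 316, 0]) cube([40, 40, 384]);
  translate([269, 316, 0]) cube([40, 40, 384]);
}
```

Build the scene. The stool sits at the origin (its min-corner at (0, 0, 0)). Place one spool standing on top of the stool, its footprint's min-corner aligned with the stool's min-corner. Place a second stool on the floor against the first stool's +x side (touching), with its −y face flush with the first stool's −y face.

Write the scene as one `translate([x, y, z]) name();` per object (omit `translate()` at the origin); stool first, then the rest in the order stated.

stool();
translate([0, 0, 400]) spool();
translate([263, 0, 0]) stool_2();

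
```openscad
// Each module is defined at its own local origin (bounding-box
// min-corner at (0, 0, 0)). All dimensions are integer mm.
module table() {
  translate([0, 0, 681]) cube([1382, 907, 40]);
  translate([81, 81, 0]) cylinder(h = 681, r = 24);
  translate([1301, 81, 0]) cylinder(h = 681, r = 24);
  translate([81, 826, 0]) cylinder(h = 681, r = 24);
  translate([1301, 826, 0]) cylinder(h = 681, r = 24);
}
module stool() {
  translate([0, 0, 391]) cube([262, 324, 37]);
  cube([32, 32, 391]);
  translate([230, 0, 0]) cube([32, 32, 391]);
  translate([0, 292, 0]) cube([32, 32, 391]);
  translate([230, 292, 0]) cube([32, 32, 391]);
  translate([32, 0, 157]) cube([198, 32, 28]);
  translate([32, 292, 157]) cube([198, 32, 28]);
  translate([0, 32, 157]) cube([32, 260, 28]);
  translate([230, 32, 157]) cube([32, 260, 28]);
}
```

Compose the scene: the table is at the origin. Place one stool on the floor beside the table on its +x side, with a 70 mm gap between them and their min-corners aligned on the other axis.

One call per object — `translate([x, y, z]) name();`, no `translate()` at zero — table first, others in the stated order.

table();
translate([1452, 0, 0]) stool();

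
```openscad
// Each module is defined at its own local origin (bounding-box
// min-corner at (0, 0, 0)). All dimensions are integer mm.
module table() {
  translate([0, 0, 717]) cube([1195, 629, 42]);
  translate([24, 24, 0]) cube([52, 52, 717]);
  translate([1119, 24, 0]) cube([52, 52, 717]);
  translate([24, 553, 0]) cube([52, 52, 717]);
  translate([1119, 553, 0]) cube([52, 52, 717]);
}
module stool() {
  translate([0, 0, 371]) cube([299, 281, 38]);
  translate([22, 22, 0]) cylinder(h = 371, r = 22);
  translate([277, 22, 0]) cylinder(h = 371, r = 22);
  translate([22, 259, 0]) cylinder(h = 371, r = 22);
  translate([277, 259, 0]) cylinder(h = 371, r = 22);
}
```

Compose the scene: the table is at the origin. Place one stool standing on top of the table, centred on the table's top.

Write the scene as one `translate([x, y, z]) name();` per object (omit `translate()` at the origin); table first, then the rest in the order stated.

table();
translate([448, 174, 759]) stool();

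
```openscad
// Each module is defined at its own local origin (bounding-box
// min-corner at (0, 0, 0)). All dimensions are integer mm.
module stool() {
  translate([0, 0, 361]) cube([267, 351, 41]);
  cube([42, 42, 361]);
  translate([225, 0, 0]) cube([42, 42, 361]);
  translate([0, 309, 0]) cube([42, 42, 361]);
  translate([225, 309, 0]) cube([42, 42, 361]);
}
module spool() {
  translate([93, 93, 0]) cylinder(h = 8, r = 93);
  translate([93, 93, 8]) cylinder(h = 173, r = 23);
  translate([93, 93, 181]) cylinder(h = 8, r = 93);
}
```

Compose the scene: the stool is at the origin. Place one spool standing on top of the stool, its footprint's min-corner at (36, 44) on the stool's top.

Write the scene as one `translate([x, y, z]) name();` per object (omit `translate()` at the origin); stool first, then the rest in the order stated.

stool();
translate([36, 44, 402]) spool();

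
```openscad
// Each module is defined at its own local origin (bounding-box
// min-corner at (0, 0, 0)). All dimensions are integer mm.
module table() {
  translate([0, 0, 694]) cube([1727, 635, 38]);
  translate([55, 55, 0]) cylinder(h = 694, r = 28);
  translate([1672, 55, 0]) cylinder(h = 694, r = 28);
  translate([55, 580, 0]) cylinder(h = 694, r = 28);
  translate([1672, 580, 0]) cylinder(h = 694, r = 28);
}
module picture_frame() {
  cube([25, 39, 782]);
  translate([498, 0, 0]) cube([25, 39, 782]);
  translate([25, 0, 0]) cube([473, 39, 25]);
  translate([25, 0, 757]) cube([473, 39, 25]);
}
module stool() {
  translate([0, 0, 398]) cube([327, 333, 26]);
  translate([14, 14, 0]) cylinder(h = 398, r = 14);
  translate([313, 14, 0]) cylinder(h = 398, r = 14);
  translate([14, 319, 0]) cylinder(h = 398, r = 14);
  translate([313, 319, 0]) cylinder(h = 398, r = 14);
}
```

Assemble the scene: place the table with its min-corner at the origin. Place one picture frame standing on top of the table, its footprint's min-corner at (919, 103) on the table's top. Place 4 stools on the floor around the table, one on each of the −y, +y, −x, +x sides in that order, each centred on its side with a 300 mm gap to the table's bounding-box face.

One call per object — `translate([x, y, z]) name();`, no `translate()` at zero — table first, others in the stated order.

table();
translate([919, 103, 732]) picture_frame();
translate([700, -633, 0]) stool();
translate([700, 935, 0]) stool();
translate([-627, 151, 0]) stool();
translate([2027, 151, 0]) stool();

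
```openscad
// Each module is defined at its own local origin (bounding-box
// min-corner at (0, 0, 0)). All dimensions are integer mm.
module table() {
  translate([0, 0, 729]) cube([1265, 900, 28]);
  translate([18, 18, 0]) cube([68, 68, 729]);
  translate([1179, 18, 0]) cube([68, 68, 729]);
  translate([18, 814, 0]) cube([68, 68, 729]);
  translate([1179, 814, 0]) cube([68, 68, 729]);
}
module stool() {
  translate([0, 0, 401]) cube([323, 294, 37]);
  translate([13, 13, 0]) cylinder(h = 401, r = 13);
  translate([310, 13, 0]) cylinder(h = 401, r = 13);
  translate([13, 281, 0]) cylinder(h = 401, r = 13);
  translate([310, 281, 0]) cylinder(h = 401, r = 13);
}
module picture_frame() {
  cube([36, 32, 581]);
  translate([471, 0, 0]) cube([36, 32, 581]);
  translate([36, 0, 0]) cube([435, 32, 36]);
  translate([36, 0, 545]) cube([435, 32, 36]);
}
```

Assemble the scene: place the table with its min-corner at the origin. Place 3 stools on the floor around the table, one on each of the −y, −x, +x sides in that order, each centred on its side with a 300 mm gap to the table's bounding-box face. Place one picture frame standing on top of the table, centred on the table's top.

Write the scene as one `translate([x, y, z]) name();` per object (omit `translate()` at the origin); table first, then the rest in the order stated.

table();
translate([471, -594, 0]) stool();
translate([-623, 303, 0]) stool();
translate([1565, 303, 0]) stool();
translate([379, 434, 757]) picture_frame();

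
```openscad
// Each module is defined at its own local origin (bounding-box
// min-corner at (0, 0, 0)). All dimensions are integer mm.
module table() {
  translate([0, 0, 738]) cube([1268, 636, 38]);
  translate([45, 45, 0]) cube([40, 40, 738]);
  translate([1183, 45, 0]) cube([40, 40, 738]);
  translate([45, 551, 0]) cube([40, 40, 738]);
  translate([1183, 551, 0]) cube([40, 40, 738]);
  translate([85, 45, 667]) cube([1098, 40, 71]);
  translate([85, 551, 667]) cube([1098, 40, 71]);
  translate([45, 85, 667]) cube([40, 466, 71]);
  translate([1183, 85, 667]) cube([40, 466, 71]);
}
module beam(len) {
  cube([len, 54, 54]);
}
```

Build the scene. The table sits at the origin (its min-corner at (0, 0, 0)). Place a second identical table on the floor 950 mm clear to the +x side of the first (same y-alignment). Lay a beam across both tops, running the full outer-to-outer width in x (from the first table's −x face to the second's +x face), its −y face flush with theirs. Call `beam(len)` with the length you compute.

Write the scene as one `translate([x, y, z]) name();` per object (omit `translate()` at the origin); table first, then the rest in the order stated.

table();
translate([2218, 0, 0]) table();
translate([0, 0, 776]) beam(3486);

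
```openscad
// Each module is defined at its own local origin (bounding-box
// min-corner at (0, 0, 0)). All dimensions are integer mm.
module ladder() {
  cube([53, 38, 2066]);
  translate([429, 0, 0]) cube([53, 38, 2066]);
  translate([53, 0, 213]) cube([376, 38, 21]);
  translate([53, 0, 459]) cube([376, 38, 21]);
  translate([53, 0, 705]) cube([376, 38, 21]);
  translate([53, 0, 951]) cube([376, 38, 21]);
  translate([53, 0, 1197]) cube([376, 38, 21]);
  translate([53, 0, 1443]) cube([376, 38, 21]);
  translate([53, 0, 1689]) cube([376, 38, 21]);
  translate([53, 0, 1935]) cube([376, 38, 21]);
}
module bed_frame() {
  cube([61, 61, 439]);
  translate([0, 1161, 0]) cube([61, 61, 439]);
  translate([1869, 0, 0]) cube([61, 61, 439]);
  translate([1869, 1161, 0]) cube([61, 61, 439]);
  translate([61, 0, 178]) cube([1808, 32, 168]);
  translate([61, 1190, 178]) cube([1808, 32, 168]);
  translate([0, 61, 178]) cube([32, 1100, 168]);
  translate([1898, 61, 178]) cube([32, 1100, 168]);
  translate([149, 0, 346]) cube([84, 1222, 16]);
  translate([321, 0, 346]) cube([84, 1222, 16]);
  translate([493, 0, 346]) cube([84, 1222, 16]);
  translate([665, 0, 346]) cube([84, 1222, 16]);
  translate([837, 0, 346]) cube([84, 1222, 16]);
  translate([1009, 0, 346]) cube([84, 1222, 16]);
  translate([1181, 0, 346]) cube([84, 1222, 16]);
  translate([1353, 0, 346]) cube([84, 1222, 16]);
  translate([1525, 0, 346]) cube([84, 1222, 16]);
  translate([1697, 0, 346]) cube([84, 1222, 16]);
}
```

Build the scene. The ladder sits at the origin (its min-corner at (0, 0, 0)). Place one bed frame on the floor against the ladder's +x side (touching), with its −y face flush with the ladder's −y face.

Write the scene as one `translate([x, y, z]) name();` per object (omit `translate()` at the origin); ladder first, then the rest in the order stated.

ladder();
translate([482, 0, 0]) bed_frame();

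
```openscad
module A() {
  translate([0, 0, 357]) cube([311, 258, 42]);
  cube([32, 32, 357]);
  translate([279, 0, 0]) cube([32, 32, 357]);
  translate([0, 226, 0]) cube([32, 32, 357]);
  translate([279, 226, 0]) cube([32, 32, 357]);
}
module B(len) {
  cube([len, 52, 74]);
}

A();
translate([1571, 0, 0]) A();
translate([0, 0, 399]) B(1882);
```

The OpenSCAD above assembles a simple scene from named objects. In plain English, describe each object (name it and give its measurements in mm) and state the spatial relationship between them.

A is a four-legged stool. The seat is 311×258 mm, 42 mm thick, top at z = 399 mm. It stands on four square legs, each 32×32 mm in cross-section, from z = 0 to the seat underside, each flush with a corner of the seat.

B is a rectangular beam 1882 mm long (x), 52 mm deep (y), 74 mm thick (z).

The beam spans the tops of two stools placed 1260 mm apart, resting at z = 399 mm.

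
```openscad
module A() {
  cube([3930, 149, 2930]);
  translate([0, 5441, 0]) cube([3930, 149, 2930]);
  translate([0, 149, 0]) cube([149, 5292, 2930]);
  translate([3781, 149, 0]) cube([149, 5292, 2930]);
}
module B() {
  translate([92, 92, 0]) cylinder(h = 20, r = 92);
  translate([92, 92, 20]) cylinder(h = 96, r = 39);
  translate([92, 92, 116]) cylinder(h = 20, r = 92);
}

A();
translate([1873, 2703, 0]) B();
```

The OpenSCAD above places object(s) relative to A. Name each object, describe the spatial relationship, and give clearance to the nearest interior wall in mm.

Clearances: x = 1724, y = 2554; minimum 1724 mm.

A is a house frame. B is a spool. The spool sits inside the house frame, centred. The clearance to the nearest interior wall is 1724 mm.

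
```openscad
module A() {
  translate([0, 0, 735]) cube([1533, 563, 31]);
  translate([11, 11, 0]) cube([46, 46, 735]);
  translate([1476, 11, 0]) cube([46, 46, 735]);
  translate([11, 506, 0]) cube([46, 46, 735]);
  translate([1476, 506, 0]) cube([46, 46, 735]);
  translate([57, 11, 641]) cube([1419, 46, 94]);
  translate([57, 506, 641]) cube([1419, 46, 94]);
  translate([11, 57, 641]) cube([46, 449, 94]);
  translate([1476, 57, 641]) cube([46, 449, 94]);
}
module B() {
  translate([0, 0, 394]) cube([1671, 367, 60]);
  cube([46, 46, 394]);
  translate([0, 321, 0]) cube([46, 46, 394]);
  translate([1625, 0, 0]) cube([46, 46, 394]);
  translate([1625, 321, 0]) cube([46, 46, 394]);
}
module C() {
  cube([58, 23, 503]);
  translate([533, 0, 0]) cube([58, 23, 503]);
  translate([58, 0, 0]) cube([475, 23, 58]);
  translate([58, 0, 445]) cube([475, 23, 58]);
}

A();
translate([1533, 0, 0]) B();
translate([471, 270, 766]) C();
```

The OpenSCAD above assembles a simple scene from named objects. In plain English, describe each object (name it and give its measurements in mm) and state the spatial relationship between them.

A is a rectangular dining table. The top is 1533×563×31 mm with its upper surface at z = 766 mm. It stands on four 46×46 mm square legs, each inset 11 mm from the nearest pair of top edges, running from the floor to the underside of the top. Four apron rails, 46 mm thick and 94 mm tall, run between adjacent legs with their top edges flush with the underside of the top and their outer faces flush with the legs' outer faces.

B is a long wooden bench with a 1671 mm (x) × 367 mm (y) seat, 60 mm thick, its top surface 454 mm above the floor. Four 46 mm square legs at the seat corners, flush with the edges, run from z = 0 to the seat underside.

C is a rectangular picture frame lying in the x–z plane (depth along y). The opening is 475 mm wide (x) by 387 mm tall (z), surrounded by a border 58 mm wide on all four sides. The frame is 23 mm deep and is made of two full-height vertical stiles with two horizontal rails fitted between them.

The bench is against the table's +x side, with their −y faces flush. The picture frame is on top of the table, centred.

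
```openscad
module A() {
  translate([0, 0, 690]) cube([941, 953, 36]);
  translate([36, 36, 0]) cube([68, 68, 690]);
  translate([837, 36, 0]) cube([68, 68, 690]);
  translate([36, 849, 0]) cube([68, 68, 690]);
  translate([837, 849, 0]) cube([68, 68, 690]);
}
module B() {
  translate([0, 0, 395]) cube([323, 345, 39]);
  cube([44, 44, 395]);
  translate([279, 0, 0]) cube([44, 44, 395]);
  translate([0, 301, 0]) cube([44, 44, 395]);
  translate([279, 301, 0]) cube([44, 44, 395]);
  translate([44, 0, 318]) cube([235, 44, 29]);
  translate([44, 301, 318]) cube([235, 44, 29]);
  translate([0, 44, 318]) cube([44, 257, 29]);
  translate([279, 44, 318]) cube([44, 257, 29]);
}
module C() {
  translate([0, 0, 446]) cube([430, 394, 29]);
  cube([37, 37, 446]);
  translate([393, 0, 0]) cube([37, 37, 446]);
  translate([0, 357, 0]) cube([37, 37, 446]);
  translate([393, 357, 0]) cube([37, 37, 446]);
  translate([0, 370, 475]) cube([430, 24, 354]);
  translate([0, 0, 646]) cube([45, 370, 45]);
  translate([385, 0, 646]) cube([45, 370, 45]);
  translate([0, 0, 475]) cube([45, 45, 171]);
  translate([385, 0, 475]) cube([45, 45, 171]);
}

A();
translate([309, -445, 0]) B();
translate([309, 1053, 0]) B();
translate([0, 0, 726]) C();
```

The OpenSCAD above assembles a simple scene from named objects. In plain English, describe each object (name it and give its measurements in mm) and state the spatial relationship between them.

A is a table: top 941 mm (x) × 953 mm (y), 36 mm thick, upper face at z = 726 mm, on four 68×68 mm square legs, each inset 36 mm from the nearest pair of top edges, running from z = 0 to the bottom of the top.

B is a four-legged stool. The seat is 323×345 mm, 39 mm thick, top at z = 434 mm. It stands on four square legs, each 44×44 mm in cross-section, from z = 0 to the seat underside, each flush with a corner of the seat. Four stretchers, 44 mm wide and 29 mm tall, connect adjacent legs with their undersides at z = 318 mm, each running between the inner faces of the legs it joins and aligned with the legs' outer faces on the other axis.

C is a chair. The seat is a 430×394×29 mm slab with its top at z = 475 mm, on four 37×37 mm corner legs (flush with the seat edges, standing on z = 0). A flat backrest 24 mm thick, 354 mm tall, spans the full seat width and rises from the seat top along its +y edge, rear face flush with the rear of the seat. Two armrests of 45×45 mm section run along each side from the seat's front edge to the front of the backrest, top faces 216 mm above the seat top and outer faces flush with the seat's x-edges; a 45×45 mm post under the front of each armrest stands on the seat at the front corner.

Two stools sit around the table at the −y, +y sides. The chair is on top of the table.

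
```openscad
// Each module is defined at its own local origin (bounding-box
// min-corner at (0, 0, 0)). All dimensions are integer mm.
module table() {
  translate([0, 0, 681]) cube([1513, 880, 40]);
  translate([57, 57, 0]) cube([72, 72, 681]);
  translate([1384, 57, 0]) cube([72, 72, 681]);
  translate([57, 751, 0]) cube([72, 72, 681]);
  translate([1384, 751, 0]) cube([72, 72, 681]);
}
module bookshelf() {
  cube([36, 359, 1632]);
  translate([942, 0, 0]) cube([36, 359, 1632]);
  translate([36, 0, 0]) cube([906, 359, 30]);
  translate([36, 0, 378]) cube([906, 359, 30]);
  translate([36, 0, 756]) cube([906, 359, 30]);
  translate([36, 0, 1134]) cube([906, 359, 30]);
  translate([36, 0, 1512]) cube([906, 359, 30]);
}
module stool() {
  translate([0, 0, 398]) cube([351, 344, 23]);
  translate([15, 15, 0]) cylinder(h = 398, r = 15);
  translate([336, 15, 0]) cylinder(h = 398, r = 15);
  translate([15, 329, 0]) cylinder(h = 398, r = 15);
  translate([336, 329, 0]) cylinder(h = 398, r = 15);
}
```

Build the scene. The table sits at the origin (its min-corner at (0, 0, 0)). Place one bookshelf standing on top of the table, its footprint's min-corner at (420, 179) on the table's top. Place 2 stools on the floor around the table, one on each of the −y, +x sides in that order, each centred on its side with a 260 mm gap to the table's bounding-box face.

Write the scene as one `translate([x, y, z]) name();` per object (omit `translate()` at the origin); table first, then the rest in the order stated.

table();
translate([420, 179, 721]) bookshelf();
translate([581, -604, 0]) stool();
translate([1773, 268, 0]) stool();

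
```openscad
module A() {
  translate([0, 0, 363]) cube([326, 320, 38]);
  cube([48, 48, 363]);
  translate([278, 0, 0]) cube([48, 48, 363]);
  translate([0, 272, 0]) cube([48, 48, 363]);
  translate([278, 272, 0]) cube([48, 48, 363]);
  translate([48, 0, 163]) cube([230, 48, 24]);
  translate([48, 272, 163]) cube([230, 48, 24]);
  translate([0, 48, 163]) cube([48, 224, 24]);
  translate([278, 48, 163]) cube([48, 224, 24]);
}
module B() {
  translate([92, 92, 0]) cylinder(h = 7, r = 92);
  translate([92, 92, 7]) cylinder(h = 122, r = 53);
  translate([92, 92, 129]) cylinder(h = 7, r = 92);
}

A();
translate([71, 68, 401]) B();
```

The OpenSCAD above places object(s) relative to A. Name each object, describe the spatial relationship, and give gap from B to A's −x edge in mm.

A is a stool. B is a spool. The spool is on top of the stool, centred. The gap from the spool to the stool's −x edge is 71 mm.

The spool's min-x is at 71; the stool's min-x is 0; gap = 71 mm.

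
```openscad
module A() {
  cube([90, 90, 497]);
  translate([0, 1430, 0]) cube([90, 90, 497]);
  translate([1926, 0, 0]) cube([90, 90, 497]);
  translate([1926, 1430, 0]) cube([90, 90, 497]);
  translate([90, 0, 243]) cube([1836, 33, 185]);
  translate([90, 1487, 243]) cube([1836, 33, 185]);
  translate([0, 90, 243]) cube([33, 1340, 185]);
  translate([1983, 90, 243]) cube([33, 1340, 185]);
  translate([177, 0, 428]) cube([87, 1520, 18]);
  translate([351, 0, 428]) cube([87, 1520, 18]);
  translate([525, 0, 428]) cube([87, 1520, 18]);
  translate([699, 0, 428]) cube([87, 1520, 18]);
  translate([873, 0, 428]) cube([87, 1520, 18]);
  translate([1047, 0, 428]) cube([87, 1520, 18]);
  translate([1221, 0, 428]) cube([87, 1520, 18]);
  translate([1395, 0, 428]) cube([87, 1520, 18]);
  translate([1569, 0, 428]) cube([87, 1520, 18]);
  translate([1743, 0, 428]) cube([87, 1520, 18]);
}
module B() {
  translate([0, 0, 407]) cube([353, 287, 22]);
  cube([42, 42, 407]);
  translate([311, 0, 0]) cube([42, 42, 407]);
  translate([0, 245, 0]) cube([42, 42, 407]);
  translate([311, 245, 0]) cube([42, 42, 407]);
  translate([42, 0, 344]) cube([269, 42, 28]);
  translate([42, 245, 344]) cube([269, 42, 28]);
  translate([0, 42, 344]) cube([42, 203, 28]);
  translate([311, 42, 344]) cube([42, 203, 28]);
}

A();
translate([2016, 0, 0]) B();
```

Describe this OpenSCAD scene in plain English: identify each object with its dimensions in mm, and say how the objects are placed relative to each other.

A is a bed frame 2016 mm long (x) by 1520 mm wide (y). Four 90×90 mm corner posts, 497 mm tall, at the corners of the footprint. Four rails of 33 mm thickness and 185 mm height run between adjacent posts with their undersides at z = 243 mm, their outer faces flush with the outside of the frame (the two x-running rails run between the posts' inner faces; the two y-running rails run between the posts' inner faces). 10 slats, each 87 mm wide (x) and 18 mm thick, lie across the top of the two x-running rails, running the full 1520 mm width of the frame in y; the slats are evenly spaced along x between the inner faces of the end posts with equal gaps (rounded down to the nearest mm) at the −x end and between each pair — any rounding remainder accumulates at the +x end.

B is a simple wooden stool: a rectangular seat 353 mm (x) by 287 mm (y), 22 mm thick, top face at z = 429 mm, on four square legs, each 42×42 mm in cross-section. The legs rest on z = 0, each flush with a corner of the seat. Four stretchers, 42 mm wide and 28 mm tall, connect adjacent legs with their undersides at z = 344 mm, each running between the inner faces of the legs it joins and aligned with the legs' outer faces on the other axis.

The stool is against the bed frame's +x side, with their −y faces flush.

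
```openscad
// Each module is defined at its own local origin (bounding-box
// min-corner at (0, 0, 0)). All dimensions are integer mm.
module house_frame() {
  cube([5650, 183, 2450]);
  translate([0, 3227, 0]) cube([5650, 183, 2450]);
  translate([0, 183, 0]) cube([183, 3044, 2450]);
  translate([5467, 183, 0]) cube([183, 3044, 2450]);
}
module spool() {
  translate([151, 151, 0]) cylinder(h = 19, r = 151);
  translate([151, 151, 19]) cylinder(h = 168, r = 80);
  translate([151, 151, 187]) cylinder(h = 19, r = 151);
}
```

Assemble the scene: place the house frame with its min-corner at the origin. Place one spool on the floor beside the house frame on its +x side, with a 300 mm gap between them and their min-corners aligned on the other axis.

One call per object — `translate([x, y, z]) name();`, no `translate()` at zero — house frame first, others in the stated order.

house_frame();
translate([5950, 0, 0]) spool();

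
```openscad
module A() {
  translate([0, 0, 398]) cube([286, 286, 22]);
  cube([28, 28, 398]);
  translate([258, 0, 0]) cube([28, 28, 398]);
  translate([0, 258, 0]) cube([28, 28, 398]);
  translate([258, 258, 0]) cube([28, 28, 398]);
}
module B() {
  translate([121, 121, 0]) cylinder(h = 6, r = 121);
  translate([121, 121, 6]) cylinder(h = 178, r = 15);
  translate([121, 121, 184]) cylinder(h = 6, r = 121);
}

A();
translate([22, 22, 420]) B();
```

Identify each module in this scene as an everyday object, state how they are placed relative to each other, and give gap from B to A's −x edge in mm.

The spool's min-x is at 22; the stool's min-x is 0; gap = 22 mm.

A is a stool. B is a spool. The spool is on top of the stool, centred. The gap from the spool to the stool's −x edge is 22 mm.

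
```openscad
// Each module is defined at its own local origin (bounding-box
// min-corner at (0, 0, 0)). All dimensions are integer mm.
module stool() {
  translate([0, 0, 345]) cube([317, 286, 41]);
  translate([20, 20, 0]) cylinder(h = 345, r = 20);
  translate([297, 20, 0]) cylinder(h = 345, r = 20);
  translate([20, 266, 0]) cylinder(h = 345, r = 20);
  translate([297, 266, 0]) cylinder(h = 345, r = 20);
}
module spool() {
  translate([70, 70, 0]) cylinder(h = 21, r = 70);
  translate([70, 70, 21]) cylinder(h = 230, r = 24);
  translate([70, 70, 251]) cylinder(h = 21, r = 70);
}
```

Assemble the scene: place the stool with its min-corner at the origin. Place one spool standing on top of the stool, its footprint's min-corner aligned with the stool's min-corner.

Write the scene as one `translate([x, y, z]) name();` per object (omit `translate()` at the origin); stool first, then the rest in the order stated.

stool();
translate([0, 0, 386]) spool();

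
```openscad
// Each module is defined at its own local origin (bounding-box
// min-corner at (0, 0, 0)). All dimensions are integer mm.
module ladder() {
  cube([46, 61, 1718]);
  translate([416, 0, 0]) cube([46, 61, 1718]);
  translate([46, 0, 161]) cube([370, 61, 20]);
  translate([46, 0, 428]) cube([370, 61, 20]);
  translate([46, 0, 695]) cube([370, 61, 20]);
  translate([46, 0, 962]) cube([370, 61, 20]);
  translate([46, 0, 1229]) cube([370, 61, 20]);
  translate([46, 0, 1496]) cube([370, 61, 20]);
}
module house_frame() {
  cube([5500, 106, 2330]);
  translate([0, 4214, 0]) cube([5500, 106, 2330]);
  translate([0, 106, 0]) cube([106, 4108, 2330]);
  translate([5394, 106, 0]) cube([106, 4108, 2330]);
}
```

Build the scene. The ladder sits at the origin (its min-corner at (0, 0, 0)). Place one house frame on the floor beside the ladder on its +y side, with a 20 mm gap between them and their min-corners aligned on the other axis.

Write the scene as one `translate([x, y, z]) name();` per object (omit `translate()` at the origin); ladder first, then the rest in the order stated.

ladder();
translate([0, 81, 0]) house_frame();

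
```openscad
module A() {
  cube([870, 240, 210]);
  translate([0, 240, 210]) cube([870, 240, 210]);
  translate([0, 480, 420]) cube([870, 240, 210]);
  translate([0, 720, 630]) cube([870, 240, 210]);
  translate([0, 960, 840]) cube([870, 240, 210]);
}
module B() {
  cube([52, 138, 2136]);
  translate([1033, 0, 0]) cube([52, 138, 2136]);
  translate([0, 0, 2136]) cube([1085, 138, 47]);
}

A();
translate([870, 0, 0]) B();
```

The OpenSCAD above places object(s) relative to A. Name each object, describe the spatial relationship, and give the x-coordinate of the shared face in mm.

A is a staircase. B is a door frame. The door frame is against the staircase's +x side, with their −y faces flush. The x-coordinate of the shared face is 870 mm.

The staircase's +x face and the door frame's −x face are both at x = 870 mm.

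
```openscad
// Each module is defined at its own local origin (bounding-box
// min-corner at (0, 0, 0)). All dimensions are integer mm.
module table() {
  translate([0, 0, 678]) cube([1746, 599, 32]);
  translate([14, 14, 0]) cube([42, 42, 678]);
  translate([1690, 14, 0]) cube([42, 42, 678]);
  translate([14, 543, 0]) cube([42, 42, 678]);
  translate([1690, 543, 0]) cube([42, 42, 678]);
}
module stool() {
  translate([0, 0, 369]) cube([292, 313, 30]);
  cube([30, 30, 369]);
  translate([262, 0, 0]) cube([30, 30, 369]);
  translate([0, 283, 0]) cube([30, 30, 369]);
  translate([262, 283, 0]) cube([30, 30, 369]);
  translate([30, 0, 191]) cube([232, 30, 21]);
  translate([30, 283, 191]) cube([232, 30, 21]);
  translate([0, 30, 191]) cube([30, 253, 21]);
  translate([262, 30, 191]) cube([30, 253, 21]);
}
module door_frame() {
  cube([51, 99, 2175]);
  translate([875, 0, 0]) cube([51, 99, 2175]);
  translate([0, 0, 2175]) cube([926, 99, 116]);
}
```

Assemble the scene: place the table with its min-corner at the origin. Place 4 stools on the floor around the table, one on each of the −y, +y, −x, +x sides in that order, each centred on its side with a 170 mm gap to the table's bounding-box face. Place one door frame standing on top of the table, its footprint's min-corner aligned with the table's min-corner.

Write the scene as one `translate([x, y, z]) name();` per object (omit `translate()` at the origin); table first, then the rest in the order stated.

table();
translate([727, -483, 0]) stool();
translate([727, 769, 0]) stool();
translate([-462, 143, 0]) stool();
translate([1916, 143, 0]) stool();
translate([0, 0, 710]) door_frame();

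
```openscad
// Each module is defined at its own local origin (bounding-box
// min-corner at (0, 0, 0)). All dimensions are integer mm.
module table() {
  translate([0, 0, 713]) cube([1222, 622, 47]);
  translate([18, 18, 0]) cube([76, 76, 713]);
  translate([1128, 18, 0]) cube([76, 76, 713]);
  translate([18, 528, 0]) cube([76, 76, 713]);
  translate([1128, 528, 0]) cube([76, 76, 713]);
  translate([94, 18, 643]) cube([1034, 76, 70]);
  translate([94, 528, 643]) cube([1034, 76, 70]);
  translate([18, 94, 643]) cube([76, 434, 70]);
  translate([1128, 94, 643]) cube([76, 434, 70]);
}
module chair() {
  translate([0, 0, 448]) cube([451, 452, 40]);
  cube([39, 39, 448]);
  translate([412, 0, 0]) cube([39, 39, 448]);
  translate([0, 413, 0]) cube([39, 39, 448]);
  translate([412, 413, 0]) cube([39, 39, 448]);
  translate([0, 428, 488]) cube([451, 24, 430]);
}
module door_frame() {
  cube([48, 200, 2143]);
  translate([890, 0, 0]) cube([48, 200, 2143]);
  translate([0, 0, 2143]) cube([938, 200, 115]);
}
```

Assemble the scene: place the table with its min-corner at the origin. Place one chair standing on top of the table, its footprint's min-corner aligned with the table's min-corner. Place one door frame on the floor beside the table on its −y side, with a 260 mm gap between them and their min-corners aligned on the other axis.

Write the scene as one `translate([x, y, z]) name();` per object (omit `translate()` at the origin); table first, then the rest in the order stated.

table();
translate([0, 0, 760]) chair();
translate([0, -460, 0]) door_frame();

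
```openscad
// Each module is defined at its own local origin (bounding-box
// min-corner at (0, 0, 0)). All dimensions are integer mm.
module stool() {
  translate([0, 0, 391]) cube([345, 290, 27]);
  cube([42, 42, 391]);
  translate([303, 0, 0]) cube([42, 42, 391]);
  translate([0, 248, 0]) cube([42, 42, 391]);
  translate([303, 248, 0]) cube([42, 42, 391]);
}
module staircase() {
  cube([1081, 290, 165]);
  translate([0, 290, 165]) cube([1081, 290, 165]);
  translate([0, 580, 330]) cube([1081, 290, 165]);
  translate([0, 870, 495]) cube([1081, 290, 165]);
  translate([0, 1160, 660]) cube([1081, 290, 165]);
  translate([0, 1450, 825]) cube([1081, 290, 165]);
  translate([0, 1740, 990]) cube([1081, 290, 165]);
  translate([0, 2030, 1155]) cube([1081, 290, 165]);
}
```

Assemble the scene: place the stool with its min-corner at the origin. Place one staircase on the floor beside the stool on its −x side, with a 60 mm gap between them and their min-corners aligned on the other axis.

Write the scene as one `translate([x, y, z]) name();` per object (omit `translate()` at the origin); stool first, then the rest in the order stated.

stool();
translate([-1141, 0, 0]) staircase();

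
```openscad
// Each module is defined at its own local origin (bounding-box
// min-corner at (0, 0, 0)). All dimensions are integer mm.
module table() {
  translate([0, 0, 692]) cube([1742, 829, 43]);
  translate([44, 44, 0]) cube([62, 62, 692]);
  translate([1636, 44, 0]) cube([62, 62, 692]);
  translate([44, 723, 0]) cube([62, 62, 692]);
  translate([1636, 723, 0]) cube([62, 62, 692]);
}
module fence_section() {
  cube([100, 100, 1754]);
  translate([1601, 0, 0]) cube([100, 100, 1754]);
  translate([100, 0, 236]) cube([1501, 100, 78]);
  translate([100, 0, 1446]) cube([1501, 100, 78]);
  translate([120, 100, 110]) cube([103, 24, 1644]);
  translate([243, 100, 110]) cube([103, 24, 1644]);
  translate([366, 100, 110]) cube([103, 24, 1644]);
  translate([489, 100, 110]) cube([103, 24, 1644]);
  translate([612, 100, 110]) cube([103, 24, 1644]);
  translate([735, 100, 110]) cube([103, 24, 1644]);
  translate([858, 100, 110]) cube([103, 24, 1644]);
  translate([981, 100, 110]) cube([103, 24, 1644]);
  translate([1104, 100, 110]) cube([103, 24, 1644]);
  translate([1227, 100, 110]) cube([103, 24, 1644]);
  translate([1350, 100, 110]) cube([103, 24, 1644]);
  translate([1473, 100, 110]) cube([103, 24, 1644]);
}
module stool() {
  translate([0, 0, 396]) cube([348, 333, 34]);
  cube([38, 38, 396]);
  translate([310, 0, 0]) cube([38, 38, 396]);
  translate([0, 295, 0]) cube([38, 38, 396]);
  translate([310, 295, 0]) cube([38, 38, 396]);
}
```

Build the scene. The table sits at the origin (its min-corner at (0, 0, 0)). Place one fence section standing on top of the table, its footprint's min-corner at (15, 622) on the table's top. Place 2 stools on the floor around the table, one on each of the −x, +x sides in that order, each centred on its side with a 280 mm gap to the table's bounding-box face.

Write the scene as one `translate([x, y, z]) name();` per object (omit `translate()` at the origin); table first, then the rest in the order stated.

table();
translate([15, 622, 735]) fence_section();
translate([-628, 248, 0]) stool();
translate([2022, 248, 0]) stool();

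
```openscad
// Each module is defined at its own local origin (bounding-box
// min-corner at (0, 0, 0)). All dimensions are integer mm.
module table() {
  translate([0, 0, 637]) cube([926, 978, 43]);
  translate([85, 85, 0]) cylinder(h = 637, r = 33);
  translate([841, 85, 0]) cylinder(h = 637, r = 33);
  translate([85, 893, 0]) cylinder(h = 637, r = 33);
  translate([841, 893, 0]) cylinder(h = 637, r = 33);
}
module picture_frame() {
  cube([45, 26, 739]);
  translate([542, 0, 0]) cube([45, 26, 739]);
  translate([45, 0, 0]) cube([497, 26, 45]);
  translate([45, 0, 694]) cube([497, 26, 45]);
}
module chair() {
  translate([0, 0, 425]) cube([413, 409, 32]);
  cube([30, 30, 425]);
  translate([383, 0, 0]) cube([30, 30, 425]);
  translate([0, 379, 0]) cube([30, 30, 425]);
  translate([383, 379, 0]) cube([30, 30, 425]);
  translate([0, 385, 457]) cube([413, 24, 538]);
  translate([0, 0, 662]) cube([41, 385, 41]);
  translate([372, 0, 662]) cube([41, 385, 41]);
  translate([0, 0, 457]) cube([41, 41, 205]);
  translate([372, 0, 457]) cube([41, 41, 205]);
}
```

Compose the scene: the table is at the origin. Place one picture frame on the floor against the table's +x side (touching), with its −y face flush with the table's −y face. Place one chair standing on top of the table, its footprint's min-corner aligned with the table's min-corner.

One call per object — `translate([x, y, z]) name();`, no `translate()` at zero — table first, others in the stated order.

table();
translate([926, 0, 0]) picture_frame();
translate([0, 0, 680]) chair();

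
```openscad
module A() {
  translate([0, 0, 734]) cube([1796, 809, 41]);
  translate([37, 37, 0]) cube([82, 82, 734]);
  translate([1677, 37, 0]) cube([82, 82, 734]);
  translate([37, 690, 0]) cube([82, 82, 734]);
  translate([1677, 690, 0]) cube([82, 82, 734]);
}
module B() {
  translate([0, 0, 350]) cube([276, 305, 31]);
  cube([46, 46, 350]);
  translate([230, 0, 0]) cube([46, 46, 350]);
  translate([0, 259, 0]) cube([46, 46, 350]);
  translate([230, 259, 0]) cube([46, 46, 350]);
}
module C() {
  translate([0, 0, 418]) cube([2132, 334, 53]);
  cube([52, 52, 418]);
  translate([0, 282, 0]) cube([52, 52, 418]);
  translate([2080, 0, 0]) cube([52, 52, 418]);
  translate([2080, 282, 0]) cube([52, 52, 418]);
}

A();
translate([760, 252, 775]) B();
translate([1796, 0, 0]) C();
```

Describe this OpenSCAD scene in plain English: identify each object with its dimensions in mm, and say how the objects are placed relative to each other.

A is a table: top 1796 mm (x) × 809 mm (y), 41 mm thick, upper face at z = 775 mm, on four 82×82 mm square legs, each inset 37 mm from the nearest pair of top edges, running from z = 0 to the bottom of the top.

B is a four-legged stool. The seat is a 276×305×31 mm slab whose top surface is at z = 381 mm; four square legs, each 46×46 mm in cross-section, run from the floor (z = 0) to the underside of the seat, each flush with a corner of the seat.

C is a long wooden bench with a 2132 mm (x) × 334 mm (y) seat, 53 mm thick, its top surface 471 mm above the floor. Four 52 mm square legs at the seat corners, flush with the edges, run from z = 0 to the seat underside.

The stool is on top of the table, centred. The bench is against the table's +x side, with their −y faces flush.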